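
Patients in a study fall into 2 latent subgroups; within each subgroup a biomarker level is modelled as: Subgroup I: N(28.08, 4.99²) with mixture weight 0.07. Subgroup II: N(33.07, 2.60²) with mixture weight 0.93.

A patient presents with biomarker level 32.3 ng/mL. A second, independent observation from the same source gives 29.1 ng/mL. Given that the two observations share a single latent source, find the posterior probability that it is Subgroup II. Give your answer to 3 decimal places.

By Bayes' theorem, P(k | x) = π_k f_k(x) / Σ_j π_j f_j(x).
Since both observations come from the same component, the likelihood for component k is f_k(x₁)·f_k(x₂).
  f_I = [0.0559123] × [0.0782954] = 0.00437768
  f_II = [0.146856] × [0.0478255] = 0.00702345
Weight by the priors:
  π_I·f_I = 0.07 × 0.00437768 = 0.000306437
  π_II·f_II = 0.93 × 0.00702345 = 0.00653181
Sum: 0.000306437 + 0.00653181 = 0.00683825
P(Subgroup II | x₁,x₂) ≈ 0.955

0.955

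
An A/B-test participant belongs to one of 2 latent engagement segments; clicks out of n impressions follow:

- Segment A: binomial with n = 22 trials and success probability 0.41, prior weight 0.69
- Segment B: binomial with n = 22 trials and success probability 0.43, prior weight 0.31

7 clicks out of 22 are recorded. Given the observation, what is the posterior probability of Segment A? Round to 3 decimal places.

0.728

By Bayes' theorem, P(k | x) = π_k f_k(x) / Σ_j π_j f_j(x).
Binomial probabilities:
  L_A = 0.121368
  L_B = 0.100981
Prior × likelihood for each component:
  π_A·L_A = 0.69 × 0.121368 = 0.0837438
  π_B·L_B = 0.31 × 0.100981 = 0.031304
Denominator: 0.0837438 + 0.031304 = 0.115048
So the posterior for Segment A is 0.0837438 / 0.115048 ≈ 0.728.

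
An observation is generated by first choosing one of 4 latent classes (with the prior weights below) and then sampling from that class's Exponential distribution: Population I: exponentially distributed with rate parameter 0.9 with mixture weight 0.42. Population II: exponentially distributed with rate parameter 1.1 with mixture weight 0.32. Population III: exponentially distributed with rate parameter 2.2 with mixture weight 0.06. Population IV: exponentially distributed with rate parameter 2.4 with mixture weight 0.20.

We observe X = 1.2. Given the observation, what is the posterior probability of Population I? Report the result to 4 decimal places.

Posterior ∝ prior × likelihood, so P(k | x) ∝ P(Z=k) f_k(x); normalise over all components.
Evaluate each component's likelihood at the observed value:
  p_I = 0.9·e^(−0.9·1.2) = 0.9·e^(−1.0800) = 0.305636
  p_II = 1.1·e^(−1.1·1.2) = 1.1·e^(−1.3200) = 0.293849
  p_III = 2.2·e^(−2.2·1.2) = 2.2·e^(−2.6400) = 0.156995
  p_IV = 2.4·e^(−2.4·1.2) = 2.4·e^(−2.8800) = 0.134723
Multiply by the mixture weights:
  P(Z=I)·p_I = 0.42 × 0.305636 = 0.128367
  P(Z=II)·p_II = 0.32 × 0.293849 = 0.0940316
  P(Z=III)·p_III = 0.06 × 0.156995 = 0.00941969
  P(Z=IV)·p_IV = 0.20 × 0.134723 = 0.0269447
Marginal: 0.128367 + 0.0940316 + 0.00941969 + 0.0269447 = 0.258763
P(Population I | x) = 0.128367 / 0.258763 ≈ 0.4961

0.4961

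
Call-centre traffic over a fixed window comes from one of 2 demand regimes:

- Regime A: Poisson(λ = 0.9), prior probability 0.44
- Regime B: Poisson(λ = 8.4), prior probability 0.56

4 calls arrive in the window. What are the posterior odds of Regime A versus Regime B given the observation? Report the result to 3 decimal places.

The posterior odds equal the prior odds times the likelihood ratio: (P(Z=i)/P(Z=j))·(f_i(x)/f_j(x)).
Poisson probabilities:
  p_A = e^(−0.9)·0.9^4/4! = 0.0111146
  p_B = e^(−8.4)·8.4^4/4! = 0.0466479
Posterior odds = (P(Z=A)·p_A) / (P(Z=B)·p_B) = (0.44·0.0111146) / (0.56·0.0466479) = 0.00489042 / 0.0261228 ≈ 0.187

0.187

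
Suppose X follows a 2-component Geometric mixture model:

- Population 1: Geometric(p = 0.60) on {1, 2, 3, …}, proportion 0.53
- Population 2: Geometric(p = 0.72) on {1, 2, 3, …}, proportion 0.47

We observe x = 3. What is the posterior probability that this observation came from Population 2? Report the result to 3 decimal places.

The responsibility of component k is P(Z=k) f_k(x) divided by Σ_j P(Z=j) f_j(x).
Geometric probabilities:
  L_1 = 0.60·(1−0.60)^2 = 0.60·0.16 = 0.096
  L_2 = 0.72·(1−0.72)^2 = 0.72·0.0784 = 0.056448
Multiply by the mixture weights:
  P(Z=1)·L_1 = 0.53 × 0.096 = 0.05088
  P(Z=2)·L_2 = 0.47 × 0.056448 = 0.0265306
Marginal: 0.05088 + 0.0265306 = 0.0774106
Responsibility of Population 2: 0.0265306 / 0.0774106 ≈ 0.343

0.343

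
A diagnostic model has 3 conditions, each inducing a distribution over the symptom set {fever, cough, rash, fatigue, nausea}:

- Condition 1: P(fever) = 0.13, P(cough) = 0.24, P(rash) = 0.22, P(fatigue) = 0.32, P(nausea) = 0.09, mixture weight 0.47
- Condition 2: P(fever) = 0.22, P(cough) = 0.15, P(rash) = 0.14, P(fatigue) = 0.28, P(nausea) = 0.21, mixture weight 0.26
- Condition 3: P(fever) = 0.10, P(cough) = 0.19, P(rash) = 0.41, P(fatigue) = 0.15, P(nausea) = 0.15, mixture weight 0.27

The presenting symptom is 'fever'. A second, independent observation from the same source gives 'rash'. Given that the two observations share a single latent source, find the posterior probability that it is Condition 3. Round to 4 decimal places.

Posterior ∝ prior × likelihood, so P(k | x) ∝ π_k f_k(x); normalise over all components.
Since both observations come from the same component, the likelihood for component k is f_k(x₁)·f_k(x₂).
  p_1 = [0.13] × [0.22] = 0.0286
  p_2 = [0.22] × [0.14] = 0.0308
  p_3 = [0.1] × [0.41] = 0.041
Prior × likelihood for each component:
  π_1·p_1 = 0.47 × 0.0286 = 0.013442
  π_2·p_2 = 0.26 × 0.0308 = 0.008008
  π_3·p_3 = 0.27 × 0.041 = 0.01107
Evidence: 0.013442 + 0.008008 + 0.01107 = 0.03252
P(Condition 3 | x₁,x₂) = 0.01107 / 0.03252 ≈ 0.3404

0.3404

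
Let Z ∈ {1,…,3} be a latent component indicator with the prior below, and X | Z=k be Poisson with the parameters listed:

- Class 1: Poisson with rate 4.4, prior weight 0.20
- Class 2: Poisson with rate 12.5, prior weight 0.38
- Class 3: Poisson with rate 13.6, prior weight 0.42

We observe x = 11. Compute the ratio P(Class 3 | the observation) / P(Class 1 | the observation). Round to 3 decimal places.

Posterior odds = (P(Z=i) f_i(x)) / (P(Z=j) f_j(x)); the normalising sum cancels.
Poisson probabilities:
  L_1 = e^(−4.4)·4.4^11/11! = 0.00368068
  L_2 = e^(−12.5)·12.5^11/11! = 0.108686
  L_3 = e^(−13.6)·13.6^11/11! = 0.0914887
Odds = (0.42/0.20) × (0.0914887/0.00368068) = 2.1 × 24.8565 ≈ 52.199

52.199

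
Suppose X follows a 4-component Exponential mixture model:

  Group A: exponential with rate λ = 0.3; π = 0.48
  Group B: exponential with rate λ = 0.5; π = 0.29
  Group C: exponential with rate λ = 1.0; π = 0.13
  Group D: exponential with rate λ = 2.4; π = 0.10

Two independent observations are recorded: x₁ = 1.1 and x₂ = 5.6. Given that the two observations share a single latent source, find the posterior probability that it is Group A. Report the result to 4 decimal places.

Posterior ∝ prior × likelihood, so P(k | x) ∝ w_k f_k(x); normalise over all components.
Since both observations come from the same component, the likelihood for component k is f_k(x₁)·f_k(x₂).
  L_A = [0.3·e^(−0.3·1.1) = 0.3·e^(−0.3300) = 0.215677] × [0.0559122] = 0.012059
  L_B = [0.5·e^(−0.5·1.1) = 0.5·e^(−0.5500) = 0.288475] × [0.030405] = 0.00877109
  L_C = [1.0·e^(−1.0·1.1) = 1.0·e^(−1.1000) = 0.332871] × [0.00369786] = 0.00123091
  L_D = [2.4·e^(−2.4·1.1) = 2.4·e^(−2.6400) = 0.171267] × [3.49376e-06] = 5.98366e-07
Weight by the priors:
  w_A·L_A = 0.48 × 0.012059 = 0.00578831
  w_B·L_B = 0.29 × 0.00877109 = 0.00254362
  w_C·L_C = 0.13 × 0.00123091 = 0.000160019
  w_D·L_D = 0.10 × 5.98366e-07 = 5.98366e-08
Marginal: 0.00578831 + 0.00254362 + 0.000160019 + 5.98366e-08 = 0.008492
So the posterior for Group A is 0.00578831 / 0.008492 ≈ 0.6816.

0.6816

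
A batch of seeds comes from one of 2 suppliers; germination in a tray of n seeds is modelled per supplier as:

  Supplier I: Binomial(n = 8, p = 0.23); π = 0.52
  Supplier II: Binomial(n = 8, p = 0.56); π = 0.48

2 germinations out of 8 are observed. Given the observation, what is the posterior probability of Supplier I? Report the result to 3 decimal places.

P(component k | x) = P(Z=k)·f_k(x) / marginal(x), where marginal(x) = Σ_j P(Z=j)·f_j(x).
Binomial probabilities:
  L_I = 0.308715
  L_II = 0.0637162
Prior × likelihood for each component:
  P(Z=I)·L_I = 0.52 × 0.308715 = 0.160532
  P(Z=II)·L_II = 0.48 × 0.0637162 = 0.0305838
Evidence: 0.160532 + 0.0305838 = 0.191116
So the posterior for Supplier I is 0.160532 / 0.191116 ≈ 0.840.

0.840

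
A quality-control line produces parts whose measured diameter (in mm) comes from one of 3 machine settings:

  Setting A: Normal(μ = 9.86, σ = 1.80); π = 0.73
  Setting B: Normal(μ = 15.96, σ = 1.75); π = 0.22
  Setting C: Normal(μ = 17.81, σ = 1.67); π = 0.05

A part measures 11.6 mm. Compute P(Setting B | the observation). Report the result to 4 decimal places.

P(component k | x) = π_k·f_k(x) / marginal(x), where marginal(x) = Σ_j π_j·f_j(x).
Normal densities:
  L_A = 0.138907
  L_B = 0.0102327
  L_C = 0.000237435
Multiply by the mixture weights:
  π_A·L_A = 0.73 × 0.138907 = 0.101402
  π_B·L_B = 0.22 × 0.0102327 = 0.0022512
  π_C·L_C = 0.05 × 0.000237435 = 1.18717e-05
Marginal: 0.101402 + 0.0022512 + 1.18717e-05 = 0.103666
Responsibility of Setting B: 0.0022512 / 0.103666 ≈ 0.0217

0.0217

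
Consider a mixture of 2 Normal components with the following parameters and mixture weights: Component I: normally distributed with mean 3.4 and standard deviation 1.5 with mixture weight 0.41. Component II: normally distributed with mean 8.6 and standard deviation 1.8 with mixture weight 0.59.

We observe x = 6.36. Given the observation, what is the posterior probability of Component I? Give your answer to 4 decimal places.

0.2052

By Bayes' theorem, P(k | x) = π_k f_k(x) / Σ_j π_j f_j(x).
Evaluate each component's likelihood at the observed value:
  p_I = (1/(1.5·√(2π)))·exp(−(6.36−3.4)²/(2·1.5²)) = 0.265962·exp(-1.94702) = 0.0379523
  p_II = (1/(1.8·√(2π)))·exp(−(6.36−8.6)²/(2·1.8²)) = 0.221635·exp(-0.77432) = 0.102177
Unnormalised posteriors:
  π_I·p_I = 0.41 × 0.0379523 = 0.0155604
  π_II·p_II = 0.59 × 0.102177 = 0.0602846
Denominator: 0.0155604 + 0.0602846 = 0.075845
P(Component I | x) ≈ 0.2052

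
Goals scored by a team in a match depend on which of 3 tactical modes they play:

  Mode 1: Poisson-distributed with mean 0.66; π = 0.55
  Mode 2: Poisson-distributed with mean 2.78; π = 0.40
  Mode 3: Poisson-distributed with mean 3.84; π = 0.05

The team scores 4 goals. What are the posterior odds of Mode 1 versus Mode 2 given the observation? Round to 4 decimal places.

0.0364

The posterior odds equal the prior odds times the likelihood ratio: (π_i/π_j)·(f_i(x)/f_j(x)).
Evaluate each component's likelihood at the observed value:
  L_1 = 0.0040863
  L_2 = 0.154394
  L_3 = 0.194726
Odds = (0.55/0.40) × (0.0040863/0.154394) = 1.375 × 0.0264668 ≈ 0.0364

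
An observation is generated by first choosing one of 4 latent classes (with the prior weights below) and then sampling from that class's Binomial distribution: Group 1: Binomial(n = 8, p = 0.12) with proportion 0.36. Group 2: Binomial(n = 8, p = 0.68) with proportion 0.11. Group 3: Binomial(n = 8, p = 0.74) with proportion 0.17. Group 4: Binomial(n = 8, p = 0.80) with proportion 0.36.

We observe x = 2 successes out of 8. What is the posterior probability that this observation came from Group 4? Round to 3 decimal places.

0.006

By Bayes' theorem, P(k | x) = π_k f_k(x) / Σ_j π_j f_j(x).
Binomial probabilities:
  f_1 = C(8,2)·0.12^2·0.88^6 = 28·0.0144·0.464404 = 0.187248
  f_2 = C(8,2)·0.68^2·0.32^6 = 28·0.4624·0.00107374 = 0.013902
  f_3 = C(8,2)·0.74^2·0.26^6 = 28·0.5476·0.000308916 = 0.00473654
  f_4 = C(8,2)·0.80^2·0.20^6 = 28·0.64·6.4e-05 = 0.00114688
Prior × likelihood for each component:
  π_1·f_1 = 0.36 × 0.187248 = 0.0674092
  π_2·f_2 = 0.11 × 0.013902 = 0.00152921
  π_3·f_3 = 0.17 × 0.00473654 = 0.000805212
  π_4·f_4 = 0.36 × 0.00114688 = 0.000412877
Normaliser: 0.0674092 + 0.00152921 + 0.000805212 + 0.000412877 = 0.0701565
Responsibility of Group 4: 0.000412877 / 0.0701565 ≈ 0.006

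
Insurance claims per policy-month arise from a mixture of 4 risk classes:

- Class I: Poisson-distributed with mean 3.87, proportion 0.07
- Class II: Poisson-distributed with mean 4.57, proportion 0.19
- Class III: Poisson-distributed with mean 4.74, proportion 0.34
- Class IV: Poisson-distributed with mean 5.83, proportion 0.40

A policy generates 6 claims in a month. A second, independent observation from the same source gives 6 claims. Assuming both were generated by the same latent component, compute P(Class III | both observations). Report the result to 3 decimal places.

0.312

By Bayes' theorem, P(k | x) = π_k f_k(x) / Σ_j π_j f_j(x).
Since both observations come from the same component, the likelihood for component k is f_k(x₁)·f_k(x₂).
  L_I = [e^(−3.87)·3.87^6/6! = 0.0973226] × [0.0973226] = 0.00947169
  L_II = [e^(−4.57)·4.57^6/6! = 0.131051] × [0.131051] = 0.0171743
  L_III = [e^(−4.74)·4.74^6/6! = 0.137652] × [0.137652] = 0.018948
  L_IV = [e^(−5.83)·5.83^6/6! = 0.160229] × [0.160229] = 0.0256734
Unnormalised posteriors:
  π_I·L_I = 0.07 × 0.00947169 = 0.000663018
  π_II·L_II = 0.19 × 0.0171743 = 0.00326311
  π_III·L_III = 0.34 × 0.018948 = 0.00644232
  π_IV·L_IV = 0.40 × 0.0256734 = 0.0102694
Marginal: 0.000663018 + 0.00326311 + 0.00644232 + 0.0102694 = 0.0206378
Responsibility of Class III: 0.00644232 / 0.0206378 ≈ 0.312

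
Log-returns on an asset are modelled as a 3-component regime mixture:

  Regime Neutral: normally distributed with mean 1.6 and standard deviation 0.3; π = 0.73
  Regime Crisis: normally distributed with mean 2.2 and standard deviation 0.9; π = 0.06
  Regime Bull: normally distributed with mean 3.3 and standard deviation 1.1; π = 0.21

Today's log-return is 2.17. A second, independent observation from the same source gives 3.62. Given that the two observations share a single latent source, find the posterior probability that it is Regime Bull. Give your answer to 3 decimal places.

0.822

The responsibility of component k is π_k f_k(x) divided by Σ_j π_j f_j(x).
Since both observations come from the same component, the likelihood for component k is f_k(x₁)·f_k(x₂).
  L_Neutral = [0.218719] × [1.90027e-10] = 4.15626e-11
  L_Crisis = [0.443023] × [0.127675] = 0.0565628
  L_Bull = [0.213976] × [0.347649] = 0.0743883
Weight by the priors:
  π_Neutral·L_Neutral = 0.73 × 4.15626e-11 = 3.03407e-11
  π_Crisis·L_Crisis = 0.06 × 0.0565628 = 0.00339377
  π_Bull·L_Bull = 0.21 × 0.0743883 = 0.0156216
Denominator: 3.03407e-11 + 0.00339377 + 0.0156216 = 0.0190153
Responsibility of Regime Bull: 0.0156216 / 0.0190153 ≈ 0.822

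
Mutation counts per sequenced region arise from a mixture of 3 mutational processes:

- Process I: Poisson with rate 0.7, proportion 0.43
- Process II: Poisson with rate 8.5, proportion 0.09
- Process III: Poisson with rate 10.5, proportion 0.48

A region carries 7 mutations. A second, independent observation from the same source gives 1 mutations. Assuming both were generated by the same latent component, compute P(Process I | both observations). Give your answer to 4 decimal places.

0.0379

By Bayes' theorem, P(k | x) = π_k f_k(x) / Σ_j π_j f_j(x).
Since both observations come from the same component, the likelihood for component k is f_k(x₁)·f_k(x₂).
  L_I = [8.11427e-06] × [0.34761] = 2.8206e-06
  L_II = [0.129419] × [0.00172948] = 0.000223828
  L_III = [0.0768781] × [0.000289133] = 2.2228e-05
Weight by the priors:
  π_I·L_I = 0.43 × 2.8206e-06 = 1.21286e-06
  π_II·L_II = 0.09 × 0.000223828 = 2.01445e-05
  π_III·L_III = 0.48 × 2.2228e-05 = 1.06694e-05
Normaliser: 1.21286e-06 + 2.01445e-05 + 1.06694e-05 = 3.20268e-05
P(Process I | x₁, x₂) = 1.21286e-06 / 3.20268e-05 ≈ 0.0379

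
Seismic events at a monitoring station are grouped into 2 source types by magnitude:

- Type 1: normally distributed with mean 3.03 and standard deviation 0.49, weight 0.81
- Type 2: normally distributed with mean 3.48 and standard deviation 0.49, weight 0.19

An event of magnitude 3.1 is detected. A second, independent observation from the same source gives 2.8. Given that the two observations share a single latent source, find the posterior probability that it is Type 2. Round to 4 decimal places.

Posterior ∝ prior × likelihood, so P(k | x) ∝ π_k f_k(x); normalise over all components.
Since both observations come from the same component, the likelihood for component k is f_k(x₁)·f_k(x₂).
  L_1 = [(1/(0.49·√(2π)))·exp(−(3.1−3.03)²/(2·0.49²)) = 0.814168·exp(-0.01020) = 0.805902] × [0.729241] = 0.587697
  L_2 = [(1/(0.49·√(2π)))·exp(−(3.1−3.48)²/(2·0.49²)) = 0.814168·exp(-0.30071) = 0.602724] × [0.310826] = 0.187342
Unnormalised posteriors:
  π_1·L_1 = 0.81 × 0.587697 = 0.476035
  π_2·L_2 = 0.19 × 0.187342 = 0.0355951
Sum: 0.476035 + 0.0355951 = 0.51163
P(Type 2 | x) = 0.0355951 / 0.51163 ≈ 0.0696

0.0696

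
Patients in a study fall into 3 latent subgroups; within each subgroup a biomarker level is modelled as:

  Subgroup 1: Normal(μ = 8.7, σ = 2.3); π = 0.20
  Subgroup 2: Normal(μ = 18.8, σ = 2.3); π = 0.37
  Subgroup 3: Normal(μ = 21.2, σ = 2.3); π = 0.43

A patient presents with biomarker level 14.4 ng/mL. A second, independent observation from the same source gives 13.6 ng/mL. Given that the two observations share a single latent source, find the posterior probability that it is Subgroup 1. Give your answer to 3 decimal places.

By Bayes' theorem, P(k | x) = P(Z=k) f_k(x) / Σ_j P(Z=j) f_j(x).
Since both observations come from the same component, the likelihood for component k is f_k(x₁)·f_k(x₂).
  f_1 = [(1/(2.3·√(2π)))·exp(−(14.4−8.7)²/(2·2.3²)) = 0.173453·exp(-3.07089) = 0.00804475] × [0.017931] = 0.00014425
  f_2 = [(1/(2.3·√(2π)))·exp(−(14.4−18.8)²/(2·2.3²)) = 0.173453·exp(-1.82987) = 0.0278279] × [0.0134657] = 0.000374721
  f_3 = [(1/(2.3·√(2π)))·exp(−(14.4−21.2)²/(2·2.3²)) = 0.173453·exp(-4.37051) = 0.00219328] × [0.000738267] = 1.61922e-06
Prior × likelihood for each component:
  P(Z=1)·f_1 = 0.20 × 0.00014425 = 2.88501e-05
  P(Z=2)·f_2 = 0.37 × 0.000374721 = 0.000138647
  P(Z=3)·f_3 = 0.43 × 1.61922e-06 = 6.96267e-07
Normaliser: 2.88501e-05 + 0.000138647 + 6.96267e-07 = 0.000168193
Responsibility of Subgroup 1: 2.88501e-05 / 0.000168193 ≈ 0.172

0.172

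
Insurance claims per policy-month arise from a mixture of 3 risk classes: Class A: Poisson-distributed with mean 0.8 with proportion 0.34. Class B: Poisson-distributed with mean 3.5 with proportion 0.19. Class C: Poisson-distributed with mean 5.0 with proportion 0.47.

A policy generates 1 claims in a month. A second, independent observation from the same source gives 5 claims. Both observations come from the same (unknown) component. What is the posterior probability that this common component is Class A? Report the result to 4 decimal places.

The responsibility of component k is w_k f_k(x) divided by Σ_j w_j f_j(x).
Since both observations come from the same component, the likelihood for component k is f_k(x₁)·f_k(x₂).
  p_A = [e^(−0.8)·0.8^1/1! = 0.359463] × [0.00122697] = 0.00044105
  p_B = [e^(−3.5)·3.5^1/1! = 0.105691] × [0.132169] = 0.013969
  p_C = [e^(−5.0)·5.0^1/1! = 0.0336897] × [0.175467] = 0.00591145
Weight by the priors:
  w_A·p_A = 0.34 × 0.00044105 = 0.000149957
  w_B·p_B = 0.19 × 0.013969 = 0.00265411
  w_C·p_C = 0.47 × 0.00591145 = 0.00277838
Sum: 0.000149957 + 0.00265411 + 0.00277838 = 0.00558245
So the posterior for Class A is 0.000149957 / 0.00558245 ≈ 0.0269.

0.0269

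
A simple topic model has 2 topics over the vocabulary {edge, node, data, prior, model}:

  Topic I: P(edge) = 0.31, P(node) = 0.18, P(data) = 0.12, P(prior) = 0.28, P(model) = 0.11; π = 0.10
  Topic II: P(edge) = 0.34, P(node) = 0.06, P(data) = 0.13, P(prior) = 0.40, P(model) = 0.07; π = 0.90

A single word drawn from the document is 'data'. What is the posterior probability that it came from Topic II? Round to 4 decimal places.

0.9070

Apply Bayes' rule: the posterior for each component is proportional to its prior times its likelihood at x.
Component likelihoods at x = 'data':
  L_I = P(data | comp) = 0.12
  L_II = P(data | comp) = 0.13
Weight by the priors:
  π_I·L_I = 0.10 × 0.12 = 0.012
  π_II·L_II = 0.90 × 0.13 = 0.117
Normaliser: 0.012 + 0.117 = 0.129
So the posterior for Topic II is 0.117 / 0.129 ≈ 0.9070.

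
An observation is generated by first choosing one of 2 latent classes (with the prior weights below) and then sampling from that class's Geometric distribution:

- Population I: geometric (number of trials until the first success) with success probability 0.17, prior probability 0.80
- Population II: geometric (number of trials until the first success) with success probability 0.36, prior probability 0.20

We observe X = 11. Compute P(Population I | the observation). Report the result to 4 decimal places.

Posterior ∝ prior × likelihood, so P(k | x) ∝ π_k f_k(x); normalise over all components.
Evaluate each component's likelihood at the observed value:
  f_I = 0.0263773
  f_II = 0.00415052
Multiply by the mixture weights:
  π_I·f_I = 0.80 × 0.0263773 = 0.0211018
  π_II·f_II = 0.20 × 0.00415052 = 0.000830103
Normaliser: 0.0211018 + 0.000830103 = 0.0219319
So the posterior for Population I is 0.0211018 / 0.0219319 ≈ 0.9622.

0.9622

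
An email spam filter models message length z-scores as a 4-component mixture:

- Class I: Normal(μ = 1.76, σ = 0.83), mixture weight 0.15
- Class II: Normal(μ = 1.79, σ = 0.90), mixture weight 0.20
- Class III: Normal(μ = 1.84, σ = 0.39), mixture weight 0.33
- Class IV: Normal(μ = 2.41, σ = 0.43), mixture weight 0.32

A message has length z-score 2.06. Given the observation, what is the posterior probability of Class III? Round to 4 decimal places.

0.4407

Apply Bayes' rule: the posterior for each component is proportional to its prior times its likelihood at x.
Normal densities:
  L_I = 0.45026
  L_II = 0.423764
  L_III = 0.872462
  L_IV = 0.666158
Unnormalised posteriors:
  π_I·L_I = 0.15 × 0.45026 = 0.067539
  π_II·L_II = 0.20 × 0.423764 = 0.0847528
  π_III·L_III = 0.33 × 0.872462 = 0.287913
  π_IV·L_IV = 0.32 × 0.666158 = 0.213171
Marginal: 0.067539 + 0.0847528 + 0.287913 + 0.213171 = 0.653375
So the posterior for Class III is 0.287913 / 0.653375 ≈ 0.4407.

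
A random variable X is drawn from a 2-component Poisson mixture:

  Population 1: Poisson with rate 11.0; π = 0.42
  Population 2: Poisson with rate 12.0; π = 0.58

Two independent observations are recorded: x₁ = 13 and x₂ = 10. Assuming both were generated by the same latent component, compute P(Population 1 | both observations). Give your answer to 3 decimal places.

0.420

By Bayes' theorem, P(k | x) = π_k f_k(x) / Σ_j π_j f_j(x).
Since both observations come from the same component, the likelihood for component k is f_k(x₁)·f_k(x₂).
  f_1 = [0.0925945] × [0.119378] = 0.0110538
  f_2 = [0.10557] × [0.104837] = 0.0110677
Prior × likelihood for each component:
  π_1·f_1 = 0.42 × 0.0110538 = 0.00464258
  π_2·f_2 = 0.58 × 0.0110677 = 0.00641927
Evidence: 0.00464258 + 0.00641927 = 0.0110618
Responsibility of Population 1: 0.00464258 / 0.0110618 ≈ 0.420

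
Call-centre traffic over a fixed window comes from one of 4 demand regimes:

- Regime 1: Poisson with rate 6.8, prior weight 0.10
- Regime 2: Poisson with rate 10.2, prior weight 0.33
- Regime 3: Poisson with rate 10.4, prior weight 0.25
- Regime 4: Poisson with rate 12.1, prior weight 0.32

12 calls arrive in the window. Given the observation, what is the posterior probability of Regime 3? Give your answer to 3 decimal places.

The responsibility of component k is π_k f_k(x) divided by Σ_j π_j f_j(x).
Poisson probabilities:
  L_1 = 0.0227283
  L_2 = 0.098415
  L_3 = 0.101719
  L_4 = 0.114321
Prior × likelihood for each component:
  π_1·L_1 = 0.10 × 0.0227283 = 0.00227283
  π_2·L_2 = 0.33 × 0.098415 = 0.032477
  π_3·L_3 = 0.25 × 0.101719 = 0.0254297
  π_4·L_4 = 0.32 × 0.114321 = 0.0365826
Normaliser: 0.00227283 + 0.032477 + 0.0254297 + 0.0365826 = 0.096762
Responsibility of Regime 3: 0.0254297 / 0.096762 ≈ 0.263

0.263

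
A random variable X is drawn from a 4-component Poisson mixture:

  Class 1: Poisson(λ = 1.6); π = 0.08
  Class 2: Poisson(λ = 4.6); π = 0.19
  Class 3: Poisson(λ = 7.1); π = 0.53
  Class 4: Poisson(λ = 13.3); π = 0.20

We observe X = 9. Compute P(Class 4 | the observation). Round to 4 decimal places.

0.1666

Posterior ∝ prior × likelihood, so P(k | x) ∝ π_k f_k(x); normalise over all components.
Evaluate each component's likelihood at the observed value:
  p_1 = 3.82336e-05
  p_2 = 0.0255448
  p_3 = 0.104249
  p_4 = 0.0600876
Multiply by the mixture weights:
  π_1·p_1 = 0.08 × 3.82336e-05 = 3.05869e-06
  π_2·p_2 = 0.19 × 0.0255448 = 0.00485352
  π_3·p_3 = 0.53 × 0.104249 = 0.0552519
  π_4·p_4 = 0.20 × 0.0600876 = 0.0120175
Normaliser: 3.05869e-06 + 0.00485352 + 0.0552519 + 0.0120175 = 0.072126
P(Class 4 | data) = 0.0120175 / 0.072126 ≈ 0.1666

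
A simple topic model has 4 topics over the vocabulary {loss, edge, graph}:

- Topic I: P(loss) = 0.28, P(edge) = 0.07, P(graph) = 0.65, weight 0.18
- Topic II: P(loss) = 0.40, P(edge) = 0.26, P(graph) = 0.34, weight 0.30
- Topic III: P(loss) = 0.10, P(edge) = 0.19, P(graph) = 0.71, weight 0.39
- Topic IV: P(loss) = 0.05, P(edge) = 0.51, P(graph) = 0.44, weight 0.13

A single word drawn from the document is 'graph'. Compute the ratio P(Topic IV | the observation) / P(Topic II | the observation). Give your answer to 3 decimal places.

The posterior odds equal the prior odds times the likelihood ratio: (P(Z=i)/P(Z=j))·(f_i(x)/f_j(x)).
Evaluate each component's likelihood at the observed value:
  L_I = P(graph | comp) = 0.65
  L_II = P(graph | comp) = 0.34
  L_III = P(graph | comp) = 0.71
  L_IV = P(graph | comp) = 0.44
Posterior odds = (P(Z=IV)·L_IV) / (P(Z=II)·L_II) = (0.13·0.44) / (0.30·0.34) = 0.0572 / 0.102 ≈ 0.561

0.561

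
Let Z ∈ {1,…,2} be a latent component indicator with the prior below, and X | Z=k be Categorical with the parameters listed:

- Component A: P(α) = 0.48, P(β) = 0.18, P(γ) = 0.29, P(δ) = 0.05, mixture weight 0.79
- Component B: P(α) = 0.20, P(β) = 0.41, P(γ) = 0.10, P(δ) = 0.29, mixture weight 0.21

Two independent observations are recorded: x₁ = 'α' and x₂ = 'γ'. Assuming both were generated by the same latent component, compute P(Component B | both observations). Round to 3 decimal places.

0.037

Apply Bayes' rule: the posterior for each component is proportional to its prior times its likelihood at x.
Since both observations come from the same component, the likelihood for component k is f_k(x₁)·f_k(x₂).
  p_A = [P(α | comp) = 0.48] × [0.29] = 0.1392
  p_B = [P(α | comp) = 0.20] × [0.1] = 0.02
Weight by the priors:
  P(Z=A)·p_A = 0.79 × 0.1392 = 0.109968
  P(Z=B)·p_B = 0.21 × 0.02 = 0.0042
Marginal: 0.109968 + 0.0042 = 0.114168
So the posterior for Component B is 0.0042 / 0.114168 ≈ 0.037.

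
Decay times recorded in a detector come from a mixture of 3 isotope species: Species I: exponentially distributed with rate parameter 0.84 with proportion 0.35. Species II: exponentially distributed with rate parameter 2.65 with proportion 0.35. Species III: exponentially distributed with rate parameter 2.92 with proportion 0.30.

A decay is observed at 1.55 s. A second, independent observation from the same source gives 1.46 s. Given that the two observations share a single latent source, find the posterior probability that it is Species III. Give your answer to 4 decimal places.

P(component k | x) = P(Z=k)·f_k(x) / marginal(x), where marginal(x) = Σ_j P(Z=j)·f_j(x).
Since both observations come from the same component, the likelihood for component k is f_k(x₁)·f_k(x₂).
  L_I = [0.84·e^(−0.84·1.55) = 0.84·e^(−1.3020) = 0.228469] × [0.246411] = 0.0562974
  L_II = [2.65·e^(−2.65·1.55) = 2.65·e^(−4.1075) = 0.0435894] × [0.05533] = 0.0024118
  L_III = [2.92·e^(−2.92·1.55) = 2.92·e^(−4.5260) = 0.0316057] × [0.0411054] = 0.00129917
Unnormalised posteriors:
  P(Z=I)·L_I = 0.35 × 0.0562974 = 0.0197041
  P(Z=II)·L_II = 0.35 × 0.0024118 = 0.000844131
  P(Z=III)·L_III = 0.30 × 0.00129917 = 0.00038975
Evidence: 0.0197041 + 0.000844131 + 0.00038975 = 0.020938
Responsibility of Species III: 0.00038975 / 0.020938 ≈ 0.0186

0.0186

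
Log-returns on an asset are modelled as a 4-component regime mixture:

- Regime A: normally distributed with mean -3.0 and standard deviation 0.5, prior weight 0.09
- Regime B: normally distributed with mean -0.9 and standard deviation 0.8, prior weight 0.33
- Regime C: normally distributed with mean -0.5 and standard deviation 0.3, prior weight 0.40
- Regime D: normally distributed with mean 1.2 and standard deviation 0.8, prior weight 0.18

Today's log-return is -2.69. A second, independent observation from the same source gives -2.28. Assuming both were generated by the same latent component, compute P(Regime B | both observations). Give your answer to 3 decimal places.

0.083

Apply Bayes' rule: the posterior for each component is proportional to its prior times its likelihood at x.
Since both observations come from the same component, the likelihood for component k is f_k(x₁)·f_k(x₂).
  p_A = [(1/(0.5·√(2π)))·exp(−(-2.69−-3.0)²/(2·0.5²)) = 0.797885·exp(-0.19220) = 0.658368] × [0.28292] = 0.186265
  p_B = [(1/(0.8·√(2π)))·exp(−(-2.69−-0.9)²/(2·0.8²)) = 0.498678·exp(-2.50320) = 0.0408031] × [0.112634] = 0.00459583
  p_C = [(1/(0.3·√(2π)))·exp(−(-2.69−-0.5)²/(2·0.3²)) = 1.329808·exp(-26.64500) = 3.56461e-12] × [3.01468e-08] = 1.07462e-19
  p_D = [(1/(0.8·√(2π)))·exp(−(-2.69−1.2)²/(2·0.8²)) = 0.498678·exp(-11.82195) = 3.6611e-06] × [3.88018e-05] = 1.42057e-10
Prior × likelihood for each component:
  π_A·p_A = 0.09 × 0.186265 = 0.0167639
  π_B·p_B = 0.33 × 0.00459583 = 0.00151662
  π_C·p_C = 0.40 × 1.07462e-19 = 4.29846e-20
  π_D·p_D = 0.18 × 1.42057e-10 = 2.55703e-11
Denominator: 0.0167639 + 0.00151662 + 4.29846e-20 + 2.55703e-11 = 0.0182805
P(Regime B | data) ≈ 0.083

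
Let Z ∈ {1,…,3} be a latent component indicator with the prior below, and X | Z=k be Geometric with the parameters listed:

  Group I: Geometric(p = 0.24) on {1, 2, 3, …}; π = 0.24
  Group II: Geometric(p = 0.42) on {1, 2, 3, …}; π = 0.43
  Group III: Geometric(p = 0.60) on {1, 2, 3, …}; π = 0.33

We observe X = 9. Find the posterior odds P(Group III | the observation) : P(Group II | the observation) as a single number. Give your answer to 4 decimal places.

0.0561

Posterior odds = (P(Z=i) f_i(x)) / (P(Z=j) f_j(x)); the normalising sum cancels.
Evaluate each component's likelihood at the observed value:
  L_I = 0.0267128
  L_II = 0.00537865
  L_III = 0.000393216
Odds = (0.33/0.43) × (0.000393216/0.00537865) = 0.767442 × 0.0731068 ≈ 0.0561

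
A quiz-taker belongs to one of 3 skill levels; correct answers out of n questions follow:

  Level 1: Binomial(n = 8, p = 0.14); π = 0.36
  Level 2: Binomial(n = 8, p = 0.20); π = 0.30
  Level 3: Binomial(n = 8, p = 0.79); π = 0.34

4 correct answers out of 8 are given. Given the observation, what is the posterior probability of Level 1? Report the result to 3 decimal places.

Posterior ∝ prior × likelihood, so P(k | x) ∝ P(Z=k) f_k(x); normalise over all components.
Binomial probabilities:
  p_1 = 0.0147097
  p_2 = 0.0458752
  p_3 = 0.0530254
Prior × likelihood for each component:
  P(Z=1)·p_1 = 0.36 × 0.0147097 = 0.00529549
  P(Z=2)·p_2 = 0.30 × 0.0458752 = 0.0137626
  P(Z=3)·p_3 = 0.34 × 0.0530254 = 0.0180286
Marginal: 0.00529549 + 0.0137626 + 0.0180286 = 0.0370867
So the posterior for Level 1 is 0.00529549 / 0.0370867 ≈ 0.143.

0.143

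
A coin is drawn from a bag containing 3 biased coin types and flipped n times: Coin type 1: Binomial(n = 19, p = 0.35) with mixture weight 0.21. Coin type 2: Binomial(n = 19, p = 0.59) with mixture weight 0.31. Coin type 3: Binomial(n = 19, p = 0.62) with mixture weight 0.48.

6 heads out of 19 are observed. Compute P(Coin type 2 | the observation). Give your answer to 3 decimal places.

The responsibility of component k is π_k f_k(x) divided by Σ_j π_j f_j(x).
Binomial probabilities:
  p_1 = C(19,6)·0.35^6·0.65^13 = 27132·0.00183827·0.00369721 = 0.184401
  p_2 = C(19,6)·0.59^6·0.41^13 = 27132·0.0421805·9.25103e-06 = 0.0105873
  p_3 = C(19,6)·0.62^6·0.38^13 = 27132·0.0568002·3.44498e-06 = 0.00530907
Multiply by the mixture weights:
  π_1·p_1 = 0.21 × 0.184401 = 0.0387242
  π_2·p_2 = 0.31 × 0.0105873 = 0.00328205
  π_3·p_3 = 0.48 × 0.00530907 = 0.00254836
Evidence: 0.0387242 + 0.00328205 + 0.00254836 = 0.0445547
So the posterior for Coin type 2 is 0.00328205 / 0.0445547 ≈ 0.074.

0.074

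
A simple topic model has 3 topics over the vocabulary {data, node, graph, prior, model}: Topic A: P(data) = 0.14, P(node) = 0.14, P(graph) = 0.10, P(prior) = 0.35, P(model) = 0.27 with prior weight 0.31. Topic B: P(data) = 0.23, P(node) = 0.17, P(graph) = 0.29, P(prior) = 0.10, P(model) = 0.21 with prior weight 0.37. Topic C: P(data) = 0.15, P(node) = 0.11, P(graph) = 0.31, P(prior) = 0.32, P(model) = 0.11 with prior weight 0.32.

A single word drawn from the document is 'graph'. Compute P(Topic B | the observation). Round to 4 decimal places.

0.4518

Apply Bayes' rule: the posterior for each component is proportional to its prior times its likelihood at x.
Evaluate each component's likelihood at the observed value:
  L_A = 0.1
  L_B = 0.29
  L_C = 0.31
Unnormalised posteriors:
  w_A·L_A = 0.31 × 0.1 = 0.031
  w_B·L_B = 0.37 × 0.29 = 0.1073
  w_C·L_C = 0.32 × 0.31 = 0.0992
Marginal: 0.031 + 0.1073 + 0.0992 = 0.2375
P(Topic B | the observation) ≈ 0.4518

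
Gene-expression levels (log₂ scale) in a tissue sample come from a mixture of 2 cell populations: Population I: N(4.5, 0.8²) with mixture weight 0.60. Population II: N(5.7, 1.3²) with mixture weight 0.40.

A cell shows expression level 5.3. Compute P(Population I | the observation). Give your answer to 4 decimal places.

0.6079

By Bayes' theorem, P(k | x) = w_k f_k(x) / Σ_j w_j f_j(x).
Component likelihoods at x = 5.3:
  f_I = (1/(0.8·√(2π)))·exp(−(5.3−4.5)²/(2·0.8²)) = 0.498678·exp(-0.50000) = 0.302463
  f_II = (1/(1.3·√(2π)))·exp(−(5.3−5.7)²/(2·1.3²)) = 0.306879·exp(-0.04734) = 0.29269
Multiply by the mixture weights:
  w_I·f_I = 0.60 × 0.302463 = 0.181478
  w_II·f_II = 0.40 × 0.29269 = 0.117076
Evidence: 0.181478 + 0.117076 = 0.298554
Responsibility of Population I: 0.181478 / 0.298554 ≈ 0.6079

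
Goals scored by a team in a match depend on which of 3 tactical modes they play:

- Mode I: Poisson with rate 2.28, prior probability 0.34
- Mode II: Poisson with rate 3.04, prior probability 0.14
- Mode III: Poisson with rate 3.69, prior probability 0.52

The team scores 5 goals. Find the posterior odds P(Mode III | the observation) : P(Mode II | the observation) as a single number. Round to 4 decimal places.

5.1091

Only the two components matter; the odds are (P(Z=i) f_i(x)) / (P(Z=j) f_j(x)).
Component likelihoods at x = 5 goals:
  L_I = 0.0525172
  L_II = 0.103498
  L_III = 0.142365
Posterior odds = (P(Z=III)·L_III) / (P(Z=II)·L_II) = (0.52·0.142365) / (0.14·0.103498) = 0.0740299 / 0.0144897 ≈ 5.1091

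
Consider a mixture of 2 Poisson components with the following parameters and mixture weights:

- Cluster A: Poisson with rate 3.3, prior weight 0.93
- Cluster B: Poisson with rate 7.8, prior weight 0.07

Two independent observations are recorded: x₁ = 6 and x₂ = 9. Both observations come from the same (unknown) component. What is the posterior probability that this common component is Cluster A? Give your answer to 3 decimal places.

0.211

Posterior ∝ prior × likelihood, so P(k | x) ∝ π_k f_k(x); normalise over all components.
Since both observations come from the same component, the likelihood for component k is f_k(x₁)·f_k(x₂).
  p_A = [0.0661575] × [0.00471727] = 0.000312083
  p_B = [0.128156] × [0.120668] = 0.0154643
Prior × likelihood for each component:
  π_A·p_A = 0.93 × 0.000312083 = 0.000290237
  π_B·p_B = 0.07 × 0.0154643 = 0.0010825
Marginal: 0.000290237 + 0.0010825 = 0.00137274
P(Cluster A | x₁, x₂) = 0.000290237 / 0.00137274 ≈ 0.211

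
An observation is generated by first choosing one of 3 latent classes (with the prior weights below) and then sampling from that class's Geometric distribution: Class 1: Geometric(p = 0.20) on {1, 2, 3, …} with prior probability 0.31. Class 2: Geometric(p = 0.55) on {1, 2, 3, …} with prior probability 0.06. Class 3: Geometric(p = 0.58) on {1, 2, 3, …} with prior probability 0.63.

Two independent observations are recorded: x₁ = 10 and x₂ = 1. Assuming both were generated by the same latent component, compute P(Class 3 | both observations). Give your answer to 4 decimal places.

0.0489

The responsibility of component k is w_k f_k(x) divided by Σ_j w_j f_j(x).
Since both observations come from the same component, the likelihood for component k is f_k(x₁)·f_k(x₂).
  p_1 = [0.0268435] × [0.2] = 0.00536871
  p_2 = [0.000416174] × [0.55] = 0.000228896
  p_3 = [0.000235869] × [0.58] = 0.000136804
Unnormalised posteriors:
  w_1·p_1 = 0.31 × 0.00536871 = 0.0016643
  w_2·p_2 = 0.06 × 0.000228896 = 1.37338e-05
  w_3·p_3 = 0.63 × 0.000136804 = 8.61867e-05
Sum: 0.0016643 + 1.37338e-05 + 8.61867e-05 = 0.00176422
Responsibility of Class 3: 8.61867e-05 / 0.00176422 ≈ 0.0489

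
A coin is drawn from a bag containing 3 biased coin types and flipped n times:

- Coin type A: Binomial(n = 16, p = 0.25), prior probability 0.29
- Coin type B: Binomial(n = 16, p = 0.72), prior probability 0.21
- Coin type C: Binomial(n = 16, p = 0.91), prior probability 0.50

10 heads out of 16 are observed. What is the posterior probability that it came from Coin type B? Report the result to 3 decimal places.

By Bayes' theorem, P(k | x) = w_k f_k(x) / Σ_j w_j f_j(x).
Binomial probabilities:
  f_A = 0.00135923
  f_B = 0.144477
  f_C = 0.00165727
Weight by the priors:
  w_A·f_A = 0.29 × 0.00135923 = 0.000394176
  w_B·f_B = 0.21 × 0.144477 = 0.0303401
  w_C·f_C = 0.50 × 0.00165727 = 0.000828635
Denominator: 0.000394176 + 0.0303401 + 0.000828635 = 0.0315629
Responsibility of Coin type B: 0.0303401 / 0.0315629 ≈ 0.961

0.961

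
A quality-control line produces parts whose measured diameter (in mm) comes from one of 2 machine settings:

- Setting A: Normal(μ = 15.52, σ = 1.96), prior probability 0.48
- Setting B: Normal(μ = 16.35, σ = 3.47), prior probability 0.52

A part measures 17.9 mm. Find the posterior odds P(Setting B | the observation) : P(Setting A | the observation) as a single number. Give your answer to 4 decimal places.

Since P(k|x) ∝ π_k f_k(x), the posterior odds are π_i f_i(x) / (π_j f_j(x)).
Evaluate each component's likelihood at the observed value:
  p_A = 0.0973806
  p_B = 0.104053
Odds = (0.52/0.48) × (0.104053/0.0973806) = 1.08333 × 1.06852 ≈ 1.1576

1.1576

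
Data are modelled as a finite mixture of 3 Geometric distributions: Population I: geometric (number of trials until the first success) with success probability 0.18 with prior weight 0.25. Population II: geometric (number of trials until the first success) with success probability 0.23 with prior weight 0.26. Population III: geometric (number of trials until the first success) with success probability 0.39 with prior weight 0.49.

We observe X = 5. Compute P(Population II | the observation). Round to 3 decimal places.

0.310

Posterior ∝ prior × likelihood, so P(k | x) ∝ w_k f_k(x); normalise over all components.
Geometric probabilities:
  f_I = 0.18·(1−0.18)^4 = 0.18·0.452122 = 0.0813819
  f_II = 0.23·(1−0.23)^4 = 0.23·0.35153 = 0.080852
  f_III = 0.39·(1−0.39)^4 = 0.39·0.138458 = 0.0539988
Multiply by the mixture weights:
  w_I·f_I = 0.25 × 0.0813819 = 0.0203455
  w_II·f_II = 0.26 × 0.080852 = 0.0210215
  w_III·f_III = 0.49 × 0.0539988 = 0.0264594
Sum: 0.0203455 + 0.0210215 + 0.0264594 = 0.0678264
P(Population II | data) = 0.0210215 / 0.0678264 ≈ 0.310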